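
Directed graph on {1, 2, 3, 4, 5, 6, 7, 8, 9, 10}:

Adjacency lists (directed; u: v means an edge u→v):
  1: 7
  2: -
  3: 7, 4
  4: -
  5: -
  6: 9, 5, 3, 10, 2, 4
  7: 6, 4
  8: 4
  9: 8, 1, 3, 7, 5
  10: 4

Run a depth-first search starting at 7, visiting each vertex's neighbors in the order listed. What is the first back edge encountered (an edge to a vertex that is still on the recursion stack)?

1->7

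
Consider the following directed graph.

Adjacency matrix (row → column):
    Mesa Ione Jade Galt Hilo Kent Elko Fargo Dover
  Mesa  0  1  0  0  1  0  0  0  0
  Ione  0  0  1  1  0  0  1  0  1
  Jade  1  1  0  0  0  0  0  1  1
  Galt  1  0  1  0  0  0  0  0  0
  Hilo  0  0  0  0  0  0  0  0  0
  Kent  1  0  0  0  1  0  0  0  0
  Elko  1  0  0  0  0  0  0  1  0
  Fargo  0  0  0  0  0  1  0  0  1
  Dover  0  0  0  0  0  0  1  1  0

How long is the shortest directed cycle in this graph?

2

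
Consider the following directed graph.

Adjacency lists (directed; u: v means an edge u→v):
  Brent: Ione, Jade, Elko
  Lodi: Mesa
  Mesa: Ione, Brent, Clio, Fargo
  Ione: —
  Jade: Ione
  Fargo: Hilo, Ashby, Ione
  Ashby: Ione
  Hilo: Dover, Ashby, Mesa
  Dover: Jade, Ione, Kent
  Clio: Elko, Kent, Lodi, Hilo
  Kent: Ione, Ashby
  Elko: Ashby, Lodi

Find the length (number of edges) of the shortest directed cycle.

For each vertex v, BFS finds the shortest path from v back to v.
The shortest such closed walk is Clio → Hilo → Mesa → Clio, length 3.

3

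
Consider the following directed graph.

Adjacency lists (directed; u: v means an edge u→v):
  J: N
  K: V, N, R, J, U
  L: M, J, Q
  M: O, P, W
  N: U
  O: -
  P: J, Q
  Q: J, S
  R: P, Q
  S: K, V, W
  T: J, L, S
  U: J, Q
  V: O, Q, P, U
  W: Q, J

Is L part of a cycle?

No

L lies on a cycle iff there is a path from L back to itself.
Exploring from L, it never reaches itself; equivalently, its strongly connected component is a singleton.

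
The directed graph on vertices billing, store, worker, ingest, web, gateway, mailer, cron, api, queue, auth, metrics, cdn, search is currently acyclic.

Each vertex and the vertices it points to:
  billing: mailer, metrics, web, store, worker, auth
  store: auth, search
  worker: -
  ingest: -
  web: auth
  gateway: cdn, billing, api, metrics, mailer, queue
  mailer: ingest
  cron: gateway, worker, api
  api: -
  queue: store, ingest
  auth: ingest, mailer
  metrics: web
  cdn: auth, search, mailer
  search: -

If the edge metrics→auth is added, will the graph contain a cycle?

Adding metrics→auth creates a cycle iff auth can already reach metrics.
Explore from auth: no path reaches metrics. The graph stays acyclic.

No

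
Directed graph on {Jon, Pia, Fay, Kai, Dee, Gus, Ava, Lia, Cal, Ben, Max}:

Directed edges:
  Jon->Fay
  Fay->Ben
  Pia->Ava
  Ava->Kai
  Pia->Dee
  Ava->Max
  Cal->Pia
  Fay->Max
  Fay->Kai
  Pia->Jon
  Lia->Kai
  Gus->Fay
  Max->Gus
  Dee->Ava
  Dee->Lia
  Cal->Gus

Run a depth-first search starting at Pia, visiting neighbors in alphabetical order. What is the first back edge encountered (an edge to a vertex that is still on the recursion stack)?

Fay->Max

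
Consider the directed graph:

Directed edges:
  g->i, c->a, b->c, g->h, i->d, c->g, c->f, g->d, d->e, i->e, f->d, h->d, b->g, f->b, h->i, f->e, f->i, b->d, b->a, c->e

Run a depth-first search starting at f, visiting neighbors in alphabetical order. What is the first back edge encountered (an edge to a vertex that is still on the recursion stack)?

DFS from f (visiting neighbors in alphabetical order); mark gray on enter, black on exit:
f gray
  b gray
    a gray
    a black
    c gray
      c→a: a black — skip
      e gray
      e black
      c→f: f is gray → back edge
First back edge: c → f.

c->f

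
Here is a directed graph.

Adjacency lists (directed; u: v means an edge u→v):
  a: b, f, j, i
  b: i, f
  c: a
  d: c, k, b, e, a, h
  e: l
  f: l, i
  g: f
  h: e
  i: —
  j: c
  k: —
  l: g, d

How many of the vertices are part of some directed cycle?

10

A vertex is on a directed cycle iff it belongs to a strongly connected component of size ≥ 2 (or has a self-loop).
The vertices on cycles are {a, b, c, d, e, f, g, h, j, l} — 10 in total.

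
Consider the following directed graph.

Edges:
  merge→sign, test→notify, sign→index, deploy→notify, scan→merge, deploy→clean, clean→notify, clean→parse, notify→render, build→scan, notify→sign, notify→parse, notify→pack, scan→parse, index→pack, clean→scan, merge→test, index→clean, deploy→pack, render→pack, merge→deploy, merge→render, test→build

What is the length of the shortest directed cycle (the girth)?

4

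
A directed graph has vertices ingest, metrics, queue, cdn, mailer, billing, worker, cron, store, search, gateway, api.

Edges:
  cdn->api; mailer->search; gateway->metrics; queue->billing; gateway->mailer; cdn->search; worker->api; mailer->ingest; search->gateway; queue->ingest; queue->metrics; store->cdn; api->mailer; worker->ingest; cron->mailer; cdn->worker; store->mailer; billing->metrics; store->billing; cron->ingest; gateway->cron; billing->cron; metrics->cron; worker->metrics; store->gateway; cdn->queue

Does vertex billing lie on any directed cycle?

billing lies on a cycle iff there is a path from billing back to itself.
Exploring from billing, it never reaches itself; equivalently, its strongly connected component is a singleton.

No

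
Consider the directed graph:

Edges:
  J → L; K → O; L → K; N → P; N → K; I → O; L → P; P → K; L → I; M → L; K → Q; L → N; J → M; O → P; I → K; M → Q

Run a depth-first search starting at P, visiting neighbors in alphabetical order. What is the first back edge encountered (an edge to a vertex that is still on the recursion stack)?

O→P

DFS from P (visiting neighbors in alphabetical order); mark gray on enter, black on exit:
P gray
  K gray
    O gray
      O→P: P is gray → back edge
First back edge: O → P.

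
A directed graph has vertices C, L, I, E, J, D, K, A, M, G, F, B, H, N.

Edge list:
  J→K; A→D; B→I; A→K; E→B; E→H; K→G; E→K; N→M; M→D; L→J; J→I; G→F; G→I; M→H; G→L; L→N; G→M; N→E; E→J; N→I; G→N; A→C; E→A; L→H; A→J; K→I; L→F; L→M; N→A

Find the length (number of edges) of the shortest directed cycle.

4

For each vertex v, BFS finds the shortest path from v back to v.
The shortest such closed walk is E → K → G → N → E, length 4.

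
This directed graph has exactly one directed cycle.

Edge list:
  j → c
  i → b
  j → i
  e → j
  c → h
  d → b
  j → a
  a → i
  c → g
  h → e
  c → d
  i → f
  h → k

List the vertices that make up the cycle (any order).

c, e, h, j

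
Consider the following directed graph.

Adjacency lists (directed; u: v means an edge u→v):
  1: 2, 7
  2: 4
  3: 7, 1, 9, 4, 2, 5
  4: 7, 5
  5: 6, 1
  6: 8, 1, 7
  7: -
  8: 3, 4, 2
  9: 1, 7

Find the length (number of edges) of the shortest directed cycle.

For each vertex v, BFS finds the shortest path from v back to v.
The shortest such closed walk is 8 → 3 → 5 → 6 → 8, length 4.

4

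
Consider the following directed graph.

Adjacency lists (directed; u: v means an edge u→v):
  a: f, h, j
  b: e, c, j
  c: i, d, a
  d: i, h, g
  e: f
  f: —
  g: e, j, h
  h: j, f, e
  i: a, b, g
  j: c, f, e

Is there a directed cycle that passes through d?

Yes

d is on a cycle iff d can reach itself via ≥1 edge.
d → i → b → c → d — yes.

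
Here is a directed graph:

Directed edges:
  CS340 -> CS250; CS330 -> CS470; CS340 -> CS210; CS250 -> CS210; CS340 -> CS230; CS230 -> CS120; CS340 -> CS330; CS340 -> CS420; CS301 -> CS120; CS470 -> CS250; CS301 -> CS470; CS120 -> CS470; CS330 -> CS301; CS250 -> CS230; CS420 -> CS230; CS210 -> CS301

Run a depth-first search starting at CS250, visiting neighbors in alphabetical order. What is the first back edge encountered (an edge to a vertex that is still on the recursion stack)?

CS470->CS250

DFS from CS250 (visiting neighbors in alphabetical order); mark gray on enter, black on exit:
CS250 gray
  CS210 gray
    CS301 gray
      CS120 gray
        CS470 gray
          CS470→CS250: CS250 is gray → back edge
First back edge: CS470 → CS250.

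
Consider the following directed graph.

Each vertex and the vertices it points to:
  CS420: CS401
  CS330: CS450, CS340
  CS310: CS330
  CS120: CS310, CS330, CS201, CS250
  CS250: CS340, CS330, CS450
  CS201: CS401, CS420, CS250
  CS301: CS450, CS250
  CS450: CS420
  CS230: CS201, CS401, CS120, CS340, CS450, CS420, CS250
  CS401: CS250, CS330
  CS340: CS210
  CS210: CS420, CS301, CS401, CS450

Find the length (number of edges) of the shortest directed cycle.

For each vertex v, BFS finds the shortest path from v back to v.
The shortest such closed walk is CS340 → CS210 → CS301 → CS250 → CS340, length 4.

4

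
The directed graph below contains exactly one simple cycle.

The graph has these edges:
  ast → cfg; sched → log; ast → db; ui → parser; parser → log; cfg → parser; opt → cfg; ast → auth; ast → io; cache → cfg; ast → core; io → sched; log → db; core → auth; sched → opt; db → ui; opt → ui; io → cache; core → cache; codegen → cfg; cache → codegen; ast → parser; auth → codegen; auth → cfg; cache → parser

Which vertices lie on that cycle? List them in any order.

DFS with gray/black marking from log:
log gray
  db gray
    ui gray
      parser gray
        parser→log: log is gray → back edge
Back edge closes the cycle log → db → ui → parser → log; its vertices are {db, ui, log, parser}.

db, ui, log, parser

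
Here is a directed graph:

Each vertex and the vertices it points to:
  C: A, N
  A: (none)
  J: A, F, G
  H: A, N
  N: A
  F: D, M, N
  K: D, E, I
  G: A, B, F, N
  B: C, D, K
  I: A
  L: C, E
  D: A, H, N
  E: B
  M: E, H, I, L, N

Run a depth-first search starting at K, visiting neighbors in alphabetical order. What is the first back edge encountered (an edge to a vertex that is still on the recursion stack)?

DFS from K (visiting neighbors in alphabetical order); mark gray on enter, black on exit:
K gray
  D gray
    A gray
    A black
    H gray
      H→A: A black — skip
      N gray
        N→A: A black — skip
      N black
    H black
    D→N: N black — skip
  D black
  E gray
    B gray
      C gray
        C→A: A black — skip
        C→N: N black — skip
      C black
      B→D: D black — skip
      B→K: K is gray → back edge
First back edge: B → K.

B->K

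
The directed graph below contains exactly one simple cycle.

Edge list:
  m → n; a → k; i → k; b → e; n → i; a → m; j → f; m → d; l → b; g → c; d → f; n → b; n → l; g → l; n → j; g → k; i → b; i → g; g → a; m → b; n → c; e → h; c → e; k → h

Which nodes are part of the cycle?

DFS with gray/black marking from a:
a gray
  m gray
    b gray
      e gray
        h gray
        h black
      e black
    b black
    n gray
      l gray
        l→b: b black — skip
      l black
      c gray
        c→e: e black — skip
      c black
      n→b: b black — skip
      j gray
        f gray
        f black
      j black
      i gray
        k gray
          k→h: h black — skip
        k black
        g gray
          g→a: a is gray → back edge
Back edge closes the cycle a → m → n → i → g → a; its vertices are {a, g, i, m, n}.

a, g, i, m, n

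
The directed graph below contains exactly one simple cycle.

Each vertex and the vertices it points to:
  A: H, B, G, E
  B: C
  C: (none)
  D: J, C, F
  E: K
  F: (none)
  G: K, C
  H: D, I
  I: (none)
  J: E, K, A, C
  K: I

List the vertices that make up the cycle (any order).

DFS with gray/black marking from A:
A gray
  H gray
    D gray
      J gray
        E gray
          K gray
            I gray
            I black
          K black
        E black
        J→K: K black — skip
        J→A: A is gray → back edge
Back edge closes the cycle A → H → D → J → A; its vertices are {A, D, H, J}.

A, D, H, J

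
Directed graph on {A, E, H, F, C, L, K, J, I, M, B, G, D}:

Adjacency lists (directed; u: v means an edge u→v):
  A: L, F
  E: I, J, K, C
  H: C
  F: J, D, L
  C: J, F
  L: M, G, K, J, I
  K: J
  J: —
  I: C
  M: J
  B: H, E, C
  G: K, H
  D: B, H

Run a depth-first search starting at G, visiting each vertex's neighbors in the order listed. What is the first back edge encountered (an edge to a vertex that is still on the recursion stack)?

B->H

DFS from G (visiting each vertex's neighbors in the order listed); mark gray on enter, black on exit:
G gray
  K gray
    J gray
    J black
  K black
  H gray
    C gray
      C→J: J black — skip
      F gray
        F→J: J black — skip
        D gray
          B gray
            B→H: H is gray → back edge
First back edge: B → H.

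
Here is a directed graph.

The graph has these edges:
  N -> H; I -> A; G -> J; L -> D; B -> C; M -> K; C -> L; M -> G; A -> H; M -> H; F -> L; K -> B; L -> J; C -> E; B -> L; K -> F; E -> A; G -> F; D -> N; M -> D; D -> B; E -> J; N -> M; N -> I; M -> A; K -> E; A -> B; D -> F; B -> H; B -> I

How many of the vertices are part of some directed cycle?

A vertex is on a directed cycle iff it belongs to a strongly connected component of size ≥ 2 (or has a self-loop).
The vertices on cycles are {A, B, C, D, E, F, G, I, K, L, M, N} — 12 in total.

12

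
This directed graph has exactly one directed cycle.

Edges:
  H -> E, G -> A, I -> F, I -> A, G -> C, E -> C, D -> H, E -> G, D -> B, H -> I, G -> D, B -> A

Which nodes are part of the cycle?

D, E, G, H

DFS with gray/black marking from D:
D gray
  B gray
    A gray
    A black
  B black
  H gray
    I gray
      F gray
      F black
      I→A: A black — skip
    I black
    E gray
      C gray
      C black
      G gray
        G→A: A black — skip
        G→C: C black — skip
        G→D: D is gray → back edge
Back edge closes the cycle D → H → E → G → D; its vertices are {D, E, G, H}.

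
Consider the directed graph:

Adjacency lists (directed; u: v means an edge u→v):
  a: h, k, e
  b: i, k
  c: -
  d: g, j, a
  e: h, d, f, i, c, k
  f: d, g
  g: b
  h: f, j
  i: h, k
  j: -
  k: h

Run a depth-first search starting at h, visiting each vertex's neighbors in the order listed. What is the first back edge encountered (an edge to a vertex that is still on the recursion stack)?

i->h

DFS from h (visiting each vertex's neighbors in the order listed); mark gray on enter, black on exit:
h gray
  f gray
    d gray
      g gray
        b gray
          i gray
            i→h: h is gray → back edge
First back edge: i → h.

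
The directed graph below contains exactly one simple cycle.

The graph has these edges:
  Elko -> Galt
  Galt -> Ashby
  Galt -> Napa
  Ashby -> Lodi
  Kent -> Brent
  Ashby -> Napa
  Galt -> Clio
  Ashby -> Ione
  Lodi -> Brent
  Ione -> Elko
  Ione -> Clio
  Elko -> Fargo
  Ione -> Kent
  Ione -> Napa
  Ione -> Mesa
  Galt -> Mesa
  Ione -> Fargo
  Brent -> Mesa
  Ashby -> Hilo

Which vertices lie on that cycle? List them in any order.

Elko, Galt, Ione, Ashby

DFS with gray/black marking from Ashby:
Ashby gray
  Lodi gray
    Brent gray
      Mesa gray
      Mesa black
    Brent black
  Lodi black
  Napa gray
  Napa black
  Hilo gray
  Hilo black
  Ione gray
    Kent gray
      Kent→Brent: Brent black — skip
    Kent black
    Fargo gray
    Fargo black
    Clio gray
    Clio black
    Ione→Mesa: Mesa black — skip
    Ione→Napa: Napa black — skip
    Elko gray
      Elko→Fargo: Fargo black — skip
      Galt gray
        Galt→Ashby: Ashby is gray → back edge
Back edge closes the cycle Ashby → Ione → Elko → Galt → Ashby; its vertices are {Elko, Galt, Ione, Ashby}.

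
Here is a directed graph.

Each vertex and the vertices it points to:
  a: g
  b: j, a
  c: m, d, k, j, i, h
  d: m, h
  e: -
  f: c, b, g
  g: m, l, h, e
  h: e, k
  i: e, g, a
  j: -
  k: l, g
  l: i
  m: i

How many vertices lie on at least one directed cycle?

7

A vertex is on a directed cycle iff it belongs to a strongly connected component of size ≥ 2 (or has a self-loop).
The vertices on cycles are {a, g, h, i, k, l, m} — 7 in total.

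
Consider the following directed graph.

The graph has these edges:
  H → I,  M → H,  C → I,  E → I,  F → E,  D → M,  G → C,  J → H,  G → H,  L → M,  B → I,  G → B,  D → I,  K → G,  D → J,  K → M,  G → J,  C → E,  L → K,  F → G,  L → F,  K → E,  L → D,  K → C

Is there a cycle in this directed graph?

No

DFS with white/gray/black marking, starting from D:
D gray
  J gray
    H gray
      I gray
      I black
    H black
  J black
  M gray
    M→H: H black — skip
  M black
  D→I: I black — skip
D black
B gray
  B→I: I black — skip
B black
C gray
  E gray
    E→I: I black — skip
  E black
  C→I: I black — skip
C black
F gray
  F→E: E black — skip
  G gray
    G→J: J black — skip
    G→C: C black — skip
    G→B: B black — skip
    G→H: H black — skip
  G black
F black
K gray
  K→E: E black — skip
  K→M: M black — skip
  K→G: G black — skip
  K→C: C black — skip
K black
L gray
  L→D: D black — skip
  L→F: F black — skip
  L→M: M black — skip
  L→K: K black — skip
L black
Every edge goes to a white or black vertex — no back edge, so the graph is acyclic.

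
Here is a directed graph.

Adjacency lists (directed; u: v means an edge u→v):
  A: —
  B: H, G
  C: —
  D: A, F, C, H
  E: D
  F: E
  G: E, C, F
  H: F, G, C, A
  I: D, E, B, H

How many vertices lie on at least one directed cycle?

A vertex is on a directed cycle iff it belongs to a strongly connected component of size ≥ 2 (or has a self-loop).
The vertices on cycles are {D, E, F, G, H} — 5 in total.

5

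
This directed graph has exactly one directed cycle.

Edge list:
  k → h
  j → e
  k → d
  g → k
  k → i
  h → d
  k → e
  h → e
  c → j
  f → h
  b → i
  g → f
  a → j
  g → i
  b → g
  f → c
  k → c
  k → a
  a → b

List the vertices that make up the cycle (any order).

a, b, g, k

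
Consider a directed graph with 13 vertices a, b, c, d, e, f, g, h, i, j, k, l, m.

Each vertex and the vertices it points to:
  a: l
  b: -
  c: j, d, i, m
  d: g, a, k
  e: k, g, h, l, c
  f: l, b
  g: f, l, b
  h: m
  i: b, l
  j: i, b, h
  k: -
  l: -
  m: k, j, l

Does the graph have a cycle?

Yes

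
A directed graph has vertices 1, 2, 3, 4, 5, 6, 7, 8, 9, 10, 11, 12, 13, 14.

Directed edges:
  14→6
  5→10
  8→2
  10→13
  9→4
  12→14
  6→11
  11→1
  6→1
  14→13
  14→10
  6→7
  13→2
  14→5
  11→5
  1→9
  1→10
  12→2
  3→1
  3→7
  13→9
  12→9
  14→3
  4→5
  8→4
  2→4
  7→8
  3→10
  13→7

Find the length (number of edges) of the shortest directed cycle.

For each vertex v, BFS finds the shortest path from v back to v.
The shortest such closed walk is 13 → 2 → 4 → 5 → 10 → 13, length 5.

5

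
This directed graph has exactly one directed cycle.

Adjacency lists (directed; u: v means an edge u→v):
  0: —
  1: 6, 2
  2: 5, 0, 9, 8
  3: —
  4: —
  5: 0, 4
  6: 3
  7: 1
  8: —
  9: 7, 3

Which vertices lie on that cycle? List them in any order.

DFS with gray/black marking from 1:
1 gray
  6 gray
    3 gray
    3 black
  6 black
  2 gray
    5 gray
      0 gray
      0 black
      4 gray
      4 black
    5 black
    2→0: 0 black — skip
    9 gray
      7 gray
        7→1: 1 is gray → back edge
Back edge closes the cycle 1 → 2 → 9 → 7 → 1; its vertices are {1, 2, 7, 9}.

1, 2, 7, 9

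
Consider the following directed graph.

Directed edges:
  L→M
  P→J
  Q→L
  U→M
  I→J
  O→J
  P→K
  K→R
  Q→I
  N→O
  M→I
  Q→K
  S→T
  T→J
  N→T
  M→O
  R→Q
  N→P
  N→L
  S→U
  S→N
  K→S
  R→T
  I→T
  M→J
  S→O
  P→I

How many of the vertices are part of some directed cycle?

A vertex is on a directed cycle iff it belongs to a strongly connected component of size ≥ 2 (or has a self-loop).
The vertices on cycles are {K, N, P, Q, R, S} — 6 in total.

6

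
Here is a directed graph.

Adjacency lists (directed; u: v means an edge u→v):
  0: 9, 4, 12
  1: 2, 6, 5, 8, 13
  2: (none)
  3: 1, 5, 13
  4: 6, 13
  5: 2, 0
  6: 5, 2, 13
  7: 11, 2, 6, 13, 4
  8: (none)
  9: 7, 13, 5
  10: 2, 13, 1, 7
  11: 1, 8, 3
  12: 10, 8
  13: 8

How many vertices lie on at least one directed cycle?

A vertex is on a directed cycle iff it belongs to a strongly connected component of size ≥ 2 (or has a self-loop).
The vertices on cycles are {0, 1, 3, 4, 5, 6, 7, 9, 10, 11, 12} — 11 in total.

11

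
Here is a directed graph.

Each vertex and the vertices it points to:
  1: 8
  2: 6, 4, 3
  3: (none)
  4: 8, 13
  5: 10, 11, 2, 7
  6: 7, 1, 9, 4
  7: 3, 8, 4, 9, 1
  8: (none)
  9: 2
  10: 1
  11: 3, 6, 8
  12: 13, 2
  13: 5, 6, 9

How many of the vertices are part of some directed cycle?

8

A vertex is on a directed cycle iff it belongs to a strongly connected component of size ≥ 2 (or has a self-loop).
The vertices on cycles are {2, 4, 5, 6, 7, 9, 11, 13} — 8 in total.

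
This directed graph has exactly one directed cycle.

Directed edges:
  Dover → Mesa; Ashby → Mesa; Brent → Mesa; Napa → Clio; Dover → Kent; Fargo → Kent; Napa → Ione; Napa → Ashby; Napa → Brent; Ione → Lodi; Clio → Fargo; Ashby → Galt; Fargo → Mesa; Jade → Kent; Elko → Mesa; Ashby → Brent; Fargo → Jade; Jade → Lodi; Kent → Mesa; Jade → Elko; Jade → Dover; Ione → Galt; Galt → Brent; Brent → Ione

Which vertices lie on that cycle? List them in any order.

DFS with gray/black marking from Ione:
Ione gray
  Galt gray
    Brent gray
      Mesa gray
      Mesa black
      Brent→Ione: Ione is gray → back edge
Back edge closes the cycle Ione → Galt → Brent → Ione; its vertices are {Galt, Ione, Brent}.

Galt, Ione, Brent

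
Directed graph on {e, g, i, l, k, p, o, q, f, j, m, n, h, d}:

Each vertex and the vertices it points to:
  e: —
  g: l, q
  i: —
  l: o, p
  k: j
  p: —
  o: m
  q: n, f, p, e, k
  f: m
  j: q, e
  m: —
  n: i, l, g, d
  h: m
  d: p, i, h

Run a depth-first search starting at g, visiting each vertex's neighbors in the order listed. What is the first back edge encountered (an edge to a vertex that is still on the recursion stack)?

DFS from g (visiting each vertex's neighbors in the order listed); mark gray on enter, black on exit:
g gray
  l gray
    o gray
      m gray
      m black
    o black
    p gray
    p black
  l black
  q gray
    n gray
      i gray
      i black
      n→l: l black — skip
      n→g: g is gray → back edge
First back edge: n → g.

n→g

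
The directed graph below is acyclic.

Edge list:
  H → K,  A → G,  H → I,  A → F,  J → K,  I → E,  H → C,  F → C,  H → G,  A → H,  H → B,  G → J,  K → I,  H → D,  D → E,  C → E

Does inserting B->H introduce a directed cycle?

Adding B→H creates a cycle iff H can already reach B.
Path from H: H → B.
So H → … → B → H is a cycle.

Yes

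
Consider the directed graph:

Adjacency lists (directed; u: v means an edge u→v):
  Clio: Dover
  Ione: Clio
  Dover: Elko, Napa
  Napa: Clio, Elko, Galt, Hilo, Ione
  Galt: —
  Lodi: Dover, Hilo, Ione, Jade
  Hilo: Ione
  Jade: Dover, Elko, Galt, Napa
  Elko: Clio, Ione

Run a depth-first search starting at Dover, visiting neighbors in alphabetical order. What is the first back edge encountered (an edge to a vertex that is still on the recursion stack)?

Clio->Dover

DFS from Dover (visiting neighbors in alphabetical order); mark gray on enter, black on exit:
Dover gray
  Elko gray
    Clio gray
      Clio→Dover: Dover is gray → back edge
First back edge: Clio → Dover.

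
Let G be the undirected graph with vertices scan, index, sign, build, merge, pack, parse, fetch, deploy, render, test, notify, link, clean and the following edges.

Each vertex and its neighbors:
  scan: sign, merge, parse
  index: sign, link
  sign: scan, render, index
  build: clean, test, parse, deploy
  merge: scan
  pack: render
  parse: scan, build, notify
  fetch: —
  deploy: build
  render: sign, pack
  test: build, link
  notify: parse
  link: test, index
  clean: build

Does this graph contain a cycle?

DFS, tracking each vertex's parent; an edge to a visited non-parent vertex closes a cycle.
Start from parse:
visit parse (parent –)
  visit scan (parent parse)
    visit sign (parent scan)
      sign–scan: parent, skip
      visit render (parent sign)
        render–sign: parent, skip
        visit pack (parent render)
          pack–render: parent, skip
      visit index (parent sign)
        index–sign: parent, skip
        visit link (parent index)
          visit test (parent link)
            visit build (parent test)
              visit clean (parent build)
                clean–build: parent, skip
              build–test: parent, skip
              build–parse: parse visited and ≠ parent → cycle
Cycle: parse – scan – sign – index – link – test – build – parse.

Yes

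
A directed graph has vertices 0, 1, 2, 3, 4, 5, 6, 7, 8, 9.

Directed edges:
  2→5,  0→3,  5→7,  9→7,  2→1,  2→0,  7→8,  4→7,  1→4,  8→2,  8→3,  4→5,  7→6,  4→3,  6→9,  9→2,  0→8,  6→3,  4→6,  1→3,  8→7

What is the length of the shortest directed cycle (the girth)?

2

For each vertex v, BFS finds the shortest path from v back to v.
The shortest such closed walk is 7 → 8 → 7, length 2.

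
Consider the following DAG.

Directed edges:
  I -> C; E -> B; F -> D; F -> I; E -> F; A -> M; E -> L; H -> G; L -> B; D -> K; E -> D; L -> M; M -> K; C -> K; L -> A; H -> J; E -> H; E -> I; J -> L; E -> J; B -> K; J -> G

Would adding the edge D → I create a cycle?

Adding D→I creates a cycle iff I can already reach D.
Explore from I: no path reaches D. The graph stays acyclic.

No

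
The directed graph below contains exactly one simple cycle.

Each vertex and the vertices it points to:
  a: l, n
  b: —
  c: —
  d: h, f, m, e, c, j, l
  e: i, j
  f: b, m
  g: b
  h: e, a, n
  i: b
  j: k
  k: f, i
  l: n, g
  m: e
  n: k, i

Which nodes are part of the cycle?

DFS with gray/black marking from m:
m gray
  e gray
    i gray
      b gray
      b black
    i black
    j gray
      k gray
        f gray
          f→b: b black — skip
          f→m: m is gray → back edge
Back edge closes the cycle m → e → j → k → f → m; its vertices are {e, f, j, k, m}.

e, f, j, k, m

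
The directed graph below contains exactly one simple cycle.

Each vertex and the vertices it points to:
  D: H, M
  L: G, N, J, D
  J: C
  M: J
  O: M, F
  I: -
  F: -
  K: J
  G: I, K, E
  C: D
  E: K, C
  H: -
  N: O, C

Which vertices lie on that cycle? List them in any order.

C, D, J, M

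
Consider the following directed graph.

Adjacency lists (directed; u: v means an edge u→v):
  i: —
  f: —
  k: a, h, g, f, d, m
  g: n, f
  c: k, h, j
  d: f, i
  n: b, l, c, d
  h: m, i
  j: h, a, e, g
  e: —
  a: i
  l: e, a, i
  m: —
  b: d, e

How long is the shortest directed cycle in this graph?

4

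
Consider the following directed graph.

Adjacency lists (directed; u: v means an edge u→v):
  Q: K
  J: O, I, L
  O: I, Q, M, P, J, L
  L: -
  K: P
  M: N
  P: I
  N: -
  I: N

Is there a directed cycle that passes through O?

O is on a cycle iff O can reach itself via ≥1 edge.
O → J → O — yes.

Yes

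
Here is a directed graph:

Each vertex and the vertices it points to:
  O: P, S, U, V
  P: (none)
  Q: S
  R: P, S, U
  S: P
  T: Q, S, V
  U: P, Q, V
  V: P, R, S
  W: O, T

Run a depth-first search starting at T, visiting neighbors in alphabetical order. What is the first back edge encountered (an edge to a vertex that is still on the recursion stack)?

DFS from T (visiting neighbors in alphabetical order); mark gray on enter, black on exit:
T gray
  Q gray
    S gray
      P gray
      P black
    S black
  Q black
  T→S: S black — skip
  V gray
    V→P: P black — skip
    R gray
      R→P: P black — skip
      R→S: S black — skip
      U gray
        U→P: P black — skip
        U→Q: Q black — skip
        U→V: V is gray → back edge
First back edge: U → V.

U->V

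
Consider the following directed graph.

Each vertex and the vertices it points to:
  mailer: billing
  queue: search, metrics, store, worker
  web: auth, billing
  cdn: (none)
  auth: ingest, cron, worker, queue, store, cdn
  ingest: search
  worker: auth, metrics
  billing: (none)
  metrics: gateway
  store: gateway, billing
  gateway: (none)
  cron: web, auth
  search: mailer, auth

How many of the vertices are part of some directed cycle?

7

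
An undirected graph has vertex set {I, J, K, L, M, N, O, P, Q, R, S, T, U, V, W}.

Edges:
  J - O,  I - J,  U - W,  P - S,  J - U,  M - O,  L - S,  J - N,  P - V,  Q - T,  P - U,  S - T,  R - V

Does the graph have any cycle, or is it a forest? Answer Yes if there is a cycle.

No

DFS, tracking each vertex's parent; an edge to a visited non-parent vertex closes a cycle.
Start from M:
visit M (parent –)
  visit O (parent M)
    O–M: parent, skip
    visit J (parent O)
      J–O: parent, skip
      visit U (parent J)
        U–J: parent, skip
        visit P (parent U)
          visit V (parent P)
            visit R (parent V)
              R–V: parent, skip
            V–P: parent, skip
          P–U: parent, skip
          visit S (parent P)
            visit L (parent S)
              L–S: parent, skip
            S–P: parent, skip
            visit T (parent S)
              visit Q (parent T)
                Q–T: parent, skip
              T–S: parent, skip
        visit W (parent U)
          W–U: parent, skip
      visit N (parent J)
        N–J: parent, skip
      visit I (parent J)
        I–J: parent, skip
visit K (parent –)
No non-parent visited neighbor found — the graph is a forest.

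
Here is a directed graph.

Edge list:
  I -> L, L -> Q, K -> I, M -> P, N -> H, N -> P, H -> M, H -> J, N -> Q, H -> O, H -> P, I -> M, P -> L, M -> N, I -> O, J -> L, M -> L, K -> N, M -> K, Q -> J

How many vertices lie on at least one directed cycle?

A vertex is on a directed cycle iff it belongs to a strongly connected component of size ≥ 2 (or has a self-loop).
The vertices on cycles are {H, I, J, K, L, M, N, Q} — 8 in total.

8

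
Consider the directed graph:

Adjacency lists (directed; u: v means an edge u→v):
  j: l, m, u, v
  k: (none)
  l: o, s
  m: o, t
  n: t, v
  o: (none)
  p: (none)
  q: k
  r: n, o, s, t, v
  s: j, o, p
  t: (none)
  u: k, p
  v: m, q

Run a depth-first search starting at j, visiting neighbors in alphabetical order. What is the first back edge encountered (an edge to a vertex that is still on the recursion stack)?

DFS from j (visiting neighbors in alphabetical order); mark gray on enter, black on exit:
j gray
  l gray
    o gray
    o black
    s gray
      s→j: j is gray → back edge
First back edge: s → j.

s->j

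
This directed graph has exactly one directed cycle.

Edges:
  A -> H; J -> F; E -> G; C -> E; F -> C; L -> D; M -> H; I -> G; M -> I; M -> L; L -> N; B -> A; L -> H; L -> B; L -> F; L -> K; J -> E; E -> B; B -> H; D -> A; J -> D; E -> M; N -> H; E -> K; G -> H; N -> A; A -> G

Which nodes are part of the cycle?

DFS with gray/black marking from E:
E gray
  K gray
  K black
  B gray
    A gray
      H gray
      H black
      G gray
        G→H: H black — skip
      G black
    A black
    B→H: H black — skip
  B black
  E→G: G black — skip
  M gray
    M→H: H black — skip
    L gray
      L→K: K black — skip
      N gray
        N→H: H black — skip
        N→A: A black — skip
      N black
      D gray
        D→A: A black — skip
      D black
      L→B: B black — skip
      L→H: H black — skip
      F gray
        C gray
          C→E: E is gray → back edge
Back edge closes the cycle E → M → L → F → C → E; its vertices are {C, E, F, L, M}.

C, E, F, L, M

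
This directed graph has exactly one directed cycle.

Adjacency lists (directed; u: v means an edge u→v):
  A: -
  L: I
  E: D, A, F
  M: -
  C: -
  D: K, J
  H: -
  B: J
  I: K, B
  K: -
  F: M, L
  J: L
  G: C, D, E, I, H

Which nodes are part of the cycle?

B, I, J, L

DFS with gray/black marking from I:
I gray
  K gray
  K black
  B gray
    J gray
      L gray
        L→I: I is gray → back edge
Back edge closes the cycle I → B → J → L → I; its vertices are {B, I, J, L}.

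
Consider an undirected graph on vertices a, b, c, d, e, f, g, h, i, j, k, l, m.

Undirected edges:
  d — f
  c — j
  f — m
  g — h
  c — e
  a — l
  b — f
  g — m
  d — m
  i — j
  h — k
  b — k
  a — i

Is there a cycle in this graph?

Yes

DFS, tracking each vertex's parent; an edge to a visited non-parent vertex closes a cycle.
Start from f:
visit f (parent –)
  visit m (parent f)
    m–f: parent, skip
    visit g (parent m)
      g–m: parent, skip
      visit h (parent g)
        visit k (parent h)
          visit b (parent k)
            b–f: f visited and ≠ parent → cycle
Cycle: f – m – g – h – k – b – f.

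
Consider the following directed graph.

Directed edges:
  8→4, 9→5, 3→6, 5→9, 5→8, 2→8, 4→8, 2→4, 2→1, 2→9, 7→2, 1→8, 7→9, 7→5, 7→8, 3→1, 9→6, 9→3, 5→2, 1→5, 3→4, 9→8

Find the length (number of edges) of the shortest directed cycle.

For each vertex v, BFS finds the shortest path from v back to v.
The shortest such closed walk is 9 → 5 → 9, length 2.

2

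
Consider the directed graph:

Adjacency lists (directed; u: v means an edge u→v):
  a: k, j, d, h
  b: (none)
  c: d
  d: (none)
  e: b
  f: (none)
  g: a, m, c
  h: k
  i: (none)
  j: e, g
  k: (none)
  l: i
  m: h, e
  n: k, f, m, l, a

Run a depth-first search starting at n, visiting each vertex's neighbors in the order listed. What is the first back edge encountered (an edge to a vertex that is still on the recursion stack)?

g->a

DFS from n (visiting each vertex's neighbors in the order listed); mark gray on enter, black on exit:
n gray
  k gray
  k black
  f gray
  f black
  m gray
    h gray
      h→k: k black — skip
    h black
    e gray
      b gray
      b black
    e black
  m black
  l gray
    i gray
    i black
  l black
  a gray
    a→k: k black — skip
    j gray
      j→e: e black — skip
      g gray
        g→a: a is gray → back edge
First back edge: g → a.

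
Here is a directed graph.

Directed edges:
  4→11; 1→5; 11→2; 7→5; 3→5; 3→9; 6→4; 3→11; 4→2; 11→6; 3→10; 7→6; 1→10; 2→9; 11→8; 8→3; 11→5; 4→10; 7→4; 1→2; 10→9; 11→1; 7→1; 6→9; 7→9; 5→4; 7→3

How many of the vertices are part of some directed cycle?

A vertex is on a directed cycle iff it belongs to a strongly connected component of size ≥ 2 (or has a self-loop).
The vertices on cycles are {1, 3, 4, 5, 6, 8, 11} — 7 in total.

7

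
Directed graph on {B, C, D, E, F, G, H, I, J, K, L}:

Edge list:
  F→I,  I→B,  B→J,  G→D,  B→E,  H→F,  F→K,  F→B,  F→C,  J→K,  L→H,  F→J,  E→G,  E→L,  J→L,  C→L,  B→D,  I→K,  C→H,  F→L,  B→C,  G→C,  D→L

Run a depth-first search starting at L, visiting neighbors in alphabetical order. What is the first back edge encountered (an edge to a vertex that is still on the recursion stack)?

C->H

DFS from L (visiting neighbors in alphabetical order); mark gray on enter, black on exit:
L gray
  H gray
    F gray
      B gray
        C gray
          C→H: H is gray → back edge
First back edge: C → H.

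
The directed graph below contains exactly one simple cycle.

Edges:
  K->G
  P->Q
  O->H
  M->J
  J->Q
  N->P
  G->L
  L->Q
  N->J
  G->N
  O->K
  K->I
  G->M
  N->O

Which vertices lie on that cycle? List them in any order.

DFS with gray/black marking from G:
G gray
  N gray
    P gray
      Q gray
      Q black
    P black
    J gray
      J→Q: Q black — skip
    J black
    O gray
      K gray
        I gray
        I black
        K→G: G is gray → back edge
Back edge closes the cycle G → N → O → K → G; its vertices are {G, K, N, O}.

G, K, N, O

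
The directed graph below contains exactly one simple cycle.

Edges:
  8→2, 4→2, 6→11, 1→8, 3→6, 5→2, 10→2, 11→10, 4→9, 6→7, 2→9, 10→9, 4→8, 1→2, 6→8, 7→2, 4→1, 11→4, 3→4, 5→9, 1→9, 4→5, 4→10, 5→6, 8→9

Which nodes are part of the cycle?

4, 5, 6, 11

DFS with gray/black marking from 6:
6 gray
  11 gray
    4 gray
      9 gray
      9 black
      2 gray
        2→9: 9 black — skip
      2 black
      5 gray
        5→9: 9 black — skip
        5→6: 6 is gray → back edge
Back edge closes the cycle 6 → 11 → 4 → 5 → 6; its vertices are {4, 5, 6, 11}.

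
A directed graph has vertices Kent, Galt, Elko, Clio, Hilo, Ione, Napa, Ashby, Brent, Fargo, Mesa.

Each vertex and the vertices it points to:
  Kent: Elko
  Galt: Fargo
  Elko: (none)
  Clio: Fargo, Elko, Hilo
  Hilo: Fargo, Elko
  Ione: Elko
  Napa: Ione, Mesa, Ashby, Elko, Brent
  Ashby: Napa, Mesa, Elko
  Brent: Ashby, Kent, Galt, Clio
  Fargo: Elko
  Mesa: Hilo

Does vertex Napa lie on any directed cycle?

Napa is on a cycle iff Napa can reach itself via ≥1 edge.
Napa → Ashby → Napa — yes.

Yes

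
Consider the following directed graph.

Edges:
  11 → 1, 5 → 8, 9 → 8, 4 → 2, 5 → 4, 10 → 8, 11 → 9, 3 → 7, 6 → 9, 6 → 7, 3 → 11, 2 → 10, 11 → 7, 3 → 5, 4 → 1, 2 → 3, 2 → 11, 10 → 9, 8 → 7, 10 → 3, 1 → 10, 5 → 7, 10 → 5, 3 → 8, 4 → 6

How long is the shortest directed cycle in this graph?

4

For each vertex v, BFS finds the shortest path from v back to v.
The shortest such closed walk is 4 → 1 → 10 → 5 → 4, length 4.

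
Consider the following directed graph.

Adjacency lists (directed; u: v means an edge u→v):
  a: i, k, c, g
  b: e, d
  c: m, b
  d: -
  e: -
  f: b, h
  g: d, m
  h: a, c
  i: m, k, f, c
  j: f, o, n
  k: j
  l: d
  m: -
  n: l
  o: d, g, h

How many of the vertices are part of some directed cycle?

7

A vertex is on a directed cycle iff it belongs to a strongly connected component of size ≥ 2 (or has a self-loop).
The vertices on cycles are {a, f, h, i, j, k, o} — 7 in total.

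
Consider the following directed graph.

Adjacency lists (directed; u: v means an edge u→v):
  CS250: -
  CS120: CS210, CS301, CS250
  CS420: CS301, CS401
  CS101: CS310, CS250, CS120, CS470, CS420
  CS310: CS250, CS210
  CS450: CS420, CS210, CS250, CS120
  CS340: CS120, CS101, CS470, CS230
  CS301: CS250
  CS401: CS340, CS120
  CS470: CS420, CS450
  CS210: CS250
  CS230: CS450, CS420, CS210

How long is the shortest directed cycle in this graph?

For each vertex v, BFS finds the shortest path from v back to v.
The shortest such closed walk is CS340 → CS470 → CS420 → CS401 → CS340, length 4.

4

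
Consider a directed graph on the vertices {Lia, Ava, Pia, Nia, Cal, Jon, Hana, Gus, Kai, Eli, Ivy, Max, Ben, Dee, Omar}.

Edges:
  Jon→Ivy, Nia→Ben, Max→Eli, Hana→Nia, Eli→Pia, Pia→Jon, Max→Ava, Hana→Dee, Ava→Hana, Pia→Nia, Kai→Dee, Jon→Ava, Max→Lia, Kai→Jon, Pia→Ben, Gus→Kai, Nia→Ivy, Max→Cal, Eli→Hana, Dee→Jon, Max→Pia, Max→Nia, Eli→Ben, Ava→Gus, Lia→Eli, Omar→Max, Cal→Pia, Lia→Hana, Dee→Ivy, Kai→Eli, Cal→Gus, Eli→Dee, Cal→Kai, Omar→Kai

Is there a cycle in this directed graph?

DFS with white/gray/black marking, starting from Cal:
Cal gray
  Pia gray
    Ben gray
    Ben black
    Jon gray
      Ivy gray
      Ivy black
      Ava gray
        Hana gray
          Dee gray
            Dee→Jon: Jon is gray → back edge
Back edge found, so a cycle exists: Jon → Ava → Hana → Dee → Jon.

Yes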